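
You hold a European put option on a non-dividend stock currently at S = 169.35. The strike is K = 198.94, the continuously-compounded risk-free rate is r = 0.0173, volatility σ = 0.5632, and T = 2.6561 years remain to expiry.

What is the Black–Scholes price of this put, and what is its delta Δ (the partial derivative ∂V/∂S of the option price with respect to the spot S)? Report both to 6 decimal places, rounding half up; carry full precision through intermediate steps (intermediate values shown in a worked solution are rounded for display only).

σ√T = 0.5632·√2.6561 = 0.917878
d₁ = (ln(S/K) + (r+σ²/2)T) / (σ√T) = (ln(169.35/198.94) + (0.0173+0.5632²/2)·2.6561) / 0.917878 = (-0.161036 + 0.467200) / 0.917878 = 0.333557
d₂ = d₁ − σ√T = 0.333557 − 0.917878 = -0.584321
e^{−rT} = e^{−0.0173·2.6561} = 0.955089
N(−d₁) = 0.369357,  N(−d₂) = 0.720498
Put price V = K·e^{−rT}·N(−d₂) − S·N(−d₁) = 136.898490 − 62.550591 = 74.347899
Δ = −N(−d₁) = -0.369357

price = 74.347899
Δ = -0.369357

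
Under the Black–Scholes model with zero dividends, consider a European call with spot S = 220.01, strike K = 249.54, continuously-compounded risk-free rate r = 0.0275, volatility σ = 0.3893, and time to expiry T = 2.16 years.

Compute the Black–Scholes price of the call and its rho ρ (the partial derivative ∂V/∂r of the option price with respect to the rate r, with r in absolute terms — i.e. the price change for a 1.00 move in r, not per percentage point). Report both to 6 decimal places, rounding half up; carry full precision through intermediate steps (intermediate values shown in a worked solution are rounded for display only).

price = 44.013602
ρ = 174.572970

σ√T = 0.3893·√2.16 = 0.572152
d₁ = (ln(S/K) + (r+σ²/2)T) / (σ√T) = (ln(220.01/249.54) + (0.0275+0.3893²/2)·2.16) / 0.572152 = (-0.125946 + 0.223079) / 0.572152 = 0.169767
d₂ = d₁ − σ√T = 0.169767 − 0.572152 = -0.402385
e^{−rT} = e^{−0.0275·2.16} = 0.942330
N(d₁) = 0.567403,  N(d₂) = 0.343701
Call price V = S·N(d₁) − K·e^{−rT}·N(d₂) = 124.834422 − 80.820819 = 44.013602
ρ = K·T·e^{−rT}·N(d₂) = 174.572970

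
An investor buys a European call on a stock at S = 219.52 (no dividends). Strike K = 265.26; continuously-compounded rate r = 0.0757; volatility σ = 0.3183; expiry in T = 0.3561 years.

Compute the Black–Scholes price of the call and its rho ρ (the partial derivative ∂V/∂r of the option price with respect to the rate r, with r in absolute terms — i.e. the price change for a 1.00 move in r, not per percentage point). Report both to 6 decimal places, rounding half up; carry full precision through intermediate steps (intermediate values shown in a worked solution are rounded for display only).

price = 4.919365
ρ = 15.739882

σ√T = 0.3183·√0.3561 = 0.189943
d₁ = (ln(S/K) + (r+σ²/2)T) / (σ√T) = (ln(219.52/265.26) + (0.0757+0.3183²/2)·0.3561) / 0.189943 = (-0.189267 + 0.044996) / 0.189943 = -0.759551
d₂ = d₁ − σ√T = -0.759551 − 0.189943 = -0.949494
e^{−rT} = e^{−0.0757·0.3561} = 0.973403
N(d₁) = 0.223761,  N(d₂) = 0.171185
Call price V = S·N(d₁) − K·e^{−rT}·N(d₂) = 49.120101 − 44.200736 = 4.919365
ρ = K·T·e^{−rT}·N(d₂) = 15.739882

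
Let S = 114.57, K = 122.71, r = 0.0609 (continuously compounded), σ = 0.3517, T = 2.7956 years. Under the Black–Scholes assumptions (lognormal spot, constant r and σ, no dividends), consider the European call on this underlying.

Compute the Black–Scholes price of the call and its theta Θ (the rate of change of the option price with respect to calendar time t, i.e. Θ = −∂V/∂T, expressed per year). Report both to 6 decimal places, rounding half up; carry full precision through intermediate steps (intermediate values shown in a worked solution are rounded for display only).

price = 31.114752
Θ = -7.158362

σ√T = 0.3517·√2.7956 = 0.588044
d₁ = (ln(S/K) + (r+σ²/2)T) / (σ√T) = (ln(114.57/122.71) + (0.0609+0.3517²/2)·2.7956) / 0.588044 = (-0.068638 + 0.343150) / 0.588044 = 0.466822
d₂ = d₁ − σ√T = 0.466822 − 0.588044 = -0.121222
e^{−rT} = e^{−0.0609·2.7956} = 0.843452
N(d₁) = 0.679686,  N(d₂) = 0.451758
Call price V = S·N(d₁) − K·e^{−rT}·N(d₂) = 77.871682 − 46.756930 = 31.114752
φ(d₁) = (1/√(2π))·e^{−d₁²/2} = 0.357757
Θ = −S·φ(d₁)·σ/(2√T) − r·K·e^{−rT}·N(d₂) = −4.310865 − 2.847497 = -7.158362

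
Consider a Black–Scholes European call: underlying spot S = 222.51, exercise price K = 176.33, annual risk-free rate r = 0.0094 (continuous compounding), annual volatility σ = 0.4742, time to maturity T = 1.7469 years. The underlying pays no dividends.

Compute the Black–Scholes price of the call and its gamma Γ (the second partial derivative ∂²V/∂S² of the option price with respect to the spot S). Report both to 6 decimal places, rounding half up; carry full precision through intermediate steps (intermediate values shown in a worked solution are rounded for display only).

σ√T = 0.4742·√1.7469 = 0.626752
d₁ = (ln(S/K) + (r+σ²/2)T) / (σ√T) = (ln(222.51/176.33) + (0.0094+0.4742²/2)·1.7469) / 0.626752 = (0.232615 + 0.212830) / 0.626752 = 0.710719
d₂ = d₁ − σ√T = 0.710719 − 0.626752 = 0.083967
e^{−rT} = e^{−0.0094·1.7469} = 0.983713
N(d₁) = 0.761371,  N(d₂) = 0.533459
Call price V = S·N(d₁) − K·e^{−rT}·N(d₂) = 169.412637 − 92.532789 = 76.879848
φ(d₁) = (1/√(2π))·e^{−d₁²/2} = 0.309902
Γ = φ(d₁) / (S·σ·√T) = 0.002222

price = 76.879848
Γ = 0.002222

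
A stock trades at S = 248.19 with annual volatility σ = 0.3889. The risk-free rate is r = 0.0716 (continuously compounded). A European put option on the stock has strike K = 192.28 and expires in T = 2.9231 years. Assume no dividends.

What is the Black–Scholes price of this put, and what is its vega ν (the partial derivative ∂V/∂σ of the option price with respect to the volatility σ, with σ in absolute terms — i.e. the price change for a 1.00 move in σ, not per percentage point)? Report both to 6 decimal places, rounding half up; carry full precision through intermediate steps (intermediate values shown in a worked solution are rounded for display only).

σ√T = 0.3889·√2.9231 = 0.664905
d₁ = (ln(S/K) + (r+σ²/2)T) / (σ√T) = (ln(248.19/192.28) + (0.0716+0.3889²/2)·2.9231) / 0.664905 = (0.255242 + 0.430343) / 0.664905 = 1.031102
d₂ = d₁ − σ√T = 1.031102 − 0.664905 = 0.366197
e^{−rT} = e^{−0.0716·2.9231} = 0.811157
N(−d₁) = 0.151246,  N(−d₂) = 0.357109
Put price V = K·e^{−rT}·N(−d₂) − S·N(−d₁) = 55.698013 − 37.537846 = 18.160167
φ(d₁) = (1/√(2π))·e^{−d₁²/2} = 0.234447
ν = S·φ(d₁)·√T = 99.483554

price = 18.160167
ν = 99.483554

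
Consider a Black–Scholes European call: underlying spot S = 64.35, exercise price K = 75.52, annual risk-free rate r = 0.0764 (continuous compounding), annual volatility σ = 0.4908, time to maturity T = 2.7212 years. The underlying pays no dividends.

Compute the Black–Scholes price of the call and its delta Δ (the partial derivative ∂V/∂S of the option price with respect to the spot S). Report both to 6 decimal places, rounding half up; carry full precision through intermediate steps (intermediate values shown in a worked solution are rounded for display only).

σ√T = 0.4908·√2.7212 = 0.809627
d₁ = (ln(S/K) + (r+σ²/2)T) / (σ√T) = (ln(64.35/75.52) + (0.0764+0.4908²/2)·2.7212) / 0.809627 = (-0.160061 + 0.535647) / 0.809627 = 0.463901
d₂ = d₁ − σ√T = 0.463901 − 0.809627 = -0.345725
e^{−rT} = e^{−0.0764·2.7212} = 0.812289
N(d₁) = 0.678641,  N(d₂) = 0.364775
Call price V = S·N(d₁) − K·e^{−rT}·N(d₂) = 43.670530 − 22.376739 = 21.293791
Δ = N(d₁) = 0.678641

price = 21.293791
Δ = 0.678641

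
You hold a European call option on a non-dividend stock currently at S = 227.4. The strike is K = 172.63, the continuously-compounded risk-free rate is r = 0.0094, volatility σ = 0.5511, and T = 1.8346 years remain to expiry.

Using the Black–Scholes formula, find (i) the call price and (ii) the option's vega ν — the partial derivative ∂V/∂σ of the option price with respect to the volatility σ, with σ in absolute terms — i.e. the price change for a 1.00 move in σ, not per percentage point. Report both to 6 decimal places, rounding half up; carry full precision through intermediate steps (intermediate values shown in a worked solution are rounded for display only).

price = 90.791524
ν = 91.670334

σ√T = 0.5511·√1.8346 = 0.746451
d₁ = (ln(S/K) + (r+σ²/2)T) / (σ√T) = (ln(227.4/172.63) + (0.0094+0.5511²/2)·1.8346) / 0.746451 = (0.275560 + 0.295840) / 0.746451 = 0.765489
d₂ = d₁ − σ√T = 0.765489 − 0.746451 = 0.019038
e^{−rT} = e^{−0.0094·1.8346} = 0.982903
N(d₁) = 0.778010,  N(d₂) = 0.507595
Call price V = S·N(d₁) − K·e^{−rT}·N(d₂) = 176.919406 − 86.127882 = 90.791524
φ(d₁) = (1/√(2π))·e^{−d₁²/2} = 0.297624
ν = S·φ(d₁)·√T = 91.670334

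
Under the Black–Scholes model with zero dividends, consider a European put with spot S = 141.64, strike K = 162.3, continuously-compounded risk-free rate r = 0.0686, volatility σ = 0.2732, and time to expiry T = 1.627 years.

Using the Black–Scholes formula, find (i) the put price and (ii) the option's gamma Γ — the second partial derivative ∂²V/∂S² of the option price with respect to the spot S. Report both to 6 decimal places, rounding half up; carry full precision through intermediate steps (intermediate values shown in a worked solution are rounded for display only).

σ√T = 0.2732·√1.627 = 0.348477
d₁ = (ln(S/K) + (r+σ²/2)T) / (σ√T) = (ln(141.64/162.3) + (0.0686+0.2732²/2)·1.627) / 0.348477 = (-0.136158 + 0.172330) / 0.348477 = 0.103802
d₂ = d₁ − σ√T = 0.103802 − 0.348477 = -0.244676
e^{−rT} = e^{−0.0686·1.627} = 0.894391
N(−d₁) = 0.458663,  N(−d₂) = 0.596646
Put price V = K·e^{−rT}·N(−d₂) − S·N(−d₁) = 86.608956 − 64.965074 = 21.643882
φ(d₁) = (1/√(2π))·e^{−d₁²/2} = 0.396799
Γ = φ(d₁) / (S·σ·√T) = 0.008039

price = 21.643882
Γ = 0.008039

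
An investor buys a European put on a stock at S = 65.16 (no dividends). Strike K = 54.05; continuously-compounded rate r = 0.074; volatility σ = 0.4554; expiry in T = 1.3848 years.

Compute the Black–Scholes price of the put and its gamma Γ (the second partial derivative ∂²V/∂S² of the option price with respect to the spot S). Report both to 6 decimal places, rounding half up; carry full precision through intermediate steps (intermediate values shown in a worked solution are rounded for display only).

price = 5.507723
Γ = 0.008243

σ√T = 0.4554·√1.3848 = 0.535903
d₁ = (ln(S/K) + (r+σ²/2)T) / (σ√T) = (ln(65.16/54.05) + (0.074+0.4554²/2)·1.3848) / 0.535903 = (0.186936 + 0.246071) / 0.535903 = 0.807996
d₂ = d₁ − σ√T = 0.807996 − 0.535903 = 0.272092
e^{−rT} = e^{−0.074·1.3848} = 0.902601
N(−d₁) = 0.209547,  N(−d₂) = 0.392776
Put price V = K·e^{−rT}·N(−d₂) − S·N(−d₁) = 19.161774 − 13.654051 = 5.507723
φ(d₁) = (1/√(2π))·e^{−d₁²/2} = 0.287835
Γ = φ(d₁) / (S·σ·√T) = 0.008243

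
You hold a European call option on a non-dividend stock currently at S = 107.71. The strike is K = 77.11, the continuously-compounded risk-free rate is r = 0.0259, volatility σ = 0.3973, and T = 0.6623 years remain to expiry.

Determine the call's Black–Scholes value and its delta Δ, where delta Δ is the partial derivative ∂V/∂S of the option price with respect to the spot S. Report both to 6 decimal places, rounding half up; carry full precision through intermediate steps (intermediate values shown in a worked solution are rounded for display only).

price = 33.951959
Δ = 0.894051

σ√T = 0.3973·√0.6623 = 0.323330
d₁ = (ln(S/K) + (r+σ²/2)T) / (σ√T) = (ln(107.71/77.11) + (0.0259+0.3973²/2)·0.6623) / 0.323330 = (0.334209 + 0.069425) / 0.323330 = 1.248366
d₂ = d₁ − σ√T = 1.248366 − 0.323330 = 0.925036
e^{−rT} = e^{−0.0259·0.6623} = 0.982993
N(d₁) = 0.894051,  N(d₂) = 0.822526
Call price V = S·N(d₁) − K·e^{−rT}·N(d₂) = 96.298286 − 62.346327 = 33.951959
Δ = N(d₁) = 0.894051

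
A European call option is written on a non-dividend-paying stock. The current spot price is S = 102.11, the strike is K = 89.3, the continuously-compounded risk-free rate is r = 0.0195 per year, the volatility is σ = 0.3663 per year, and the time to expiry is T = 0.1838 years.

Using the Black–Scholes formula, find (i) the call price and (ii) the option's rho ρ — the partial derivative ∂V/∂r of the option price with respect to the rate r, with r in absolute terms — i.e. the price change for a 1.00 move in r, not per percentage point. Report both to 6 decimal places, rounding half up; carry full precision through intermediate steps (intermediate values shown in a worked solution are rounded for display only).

price = 14.695972
ρ = 12.879861

σ√T = 0.3663·√0.1838 = 0.157040
d₁ = (ln(S/K) + (r+σ²/2)T) / (σ√T) = (ln(102.11/89.3) + (0.0195+0.3663²/2)·0.1838) / 0.157040 = (0.134049 + 0.015915) / 0.157040 = 0.954943
d₂ = d₁ − σ√T = 0.954943 − 0.157040 = 0.797903
e^{−rT} = e^{−0.0195·0.1838} = 0.996422
N(d₁) = 0.830197,  N(d₂) = 0.787537
Call price V = S·N(d₁) − K·e^{−rT}·N(d₂) = 84.771387 − 70.075415 = 14.695972
ρ = K·T·e^{−rT}·N(d₂) = 12.879861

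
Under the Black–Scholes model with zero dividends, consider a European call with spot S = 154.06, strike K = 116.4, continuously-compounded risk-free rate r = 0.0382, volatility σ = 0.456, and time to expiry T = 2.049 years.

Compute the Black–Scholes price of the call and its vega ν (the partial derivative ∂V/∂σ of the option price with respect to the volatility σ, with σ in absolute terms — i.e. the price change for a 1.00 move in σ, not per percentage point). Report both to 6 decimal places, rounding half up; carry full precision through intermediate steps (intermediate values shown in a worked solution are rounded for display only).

price = 61.382771
ν = 59.957535

σ√T = 0.456·√2.049 = 0.652733
d₁ = (ln(S/K) + (r+σ²/2)T) / (σ√T) = (ln(154.06/116.4) + (0.0382+0.456²/2)·2.049) / 0.652733 = (0.280310 + 0.291302) / 0.652733 = 0.875720
d₂ = d₁ − σ√T = 0.875720 − 0.652733 = 0.222987
e^{−rT} = e^{−0.0382·2.049} = 0.924713
N(d₁) = 0.809409,  N(d₂) = 0.588227
Call price V = S·N(d₁) − K·e^{−rT}·N(d₂) = 124.697540 − 63.314769 = 61.382771
φ(d₁) = (1/√(2π))·e^{−d₁²/2} = 0.271884
ν = S·φ(d₁)·√T = 59.957535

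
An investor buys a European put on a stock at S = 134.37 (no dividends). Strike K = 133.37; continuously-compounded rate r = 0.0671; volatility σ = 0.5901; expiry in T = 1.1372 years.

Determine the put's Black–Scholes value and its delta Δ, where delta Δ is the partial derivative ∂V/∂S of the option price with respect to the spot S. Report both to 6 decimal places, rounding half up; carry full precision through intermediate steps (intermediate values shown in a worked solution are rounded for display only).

σ√T = 0.5901·√1.1372 = 0.629280
d₁ = (ln(S/K) + (r+σ²/2)T) / (σ√T) = (ln(134.37/133.37) + (0.0671+0.5901²/2)·1.1372) / 0.629280 = (0.007470 + 0.274303) / 0.629280 = 0.447770
d₂ = d₁ − σ√T = 0.447770 − 0.629280 = -0.181510
e^{−rT} = e^{−0.0671·1.1372} = 0.926533
N(−d₁) = 0.327160,  N(−d₂) = 0.572016
Put price V = K·e^{−rT}·N(−d₂) − S·N(−d₁) = 70.685004 − 43.960430 = 26.724574
Δ = −N(−d₁) = -0.327160

price = 26.724574
Δ = -0.327160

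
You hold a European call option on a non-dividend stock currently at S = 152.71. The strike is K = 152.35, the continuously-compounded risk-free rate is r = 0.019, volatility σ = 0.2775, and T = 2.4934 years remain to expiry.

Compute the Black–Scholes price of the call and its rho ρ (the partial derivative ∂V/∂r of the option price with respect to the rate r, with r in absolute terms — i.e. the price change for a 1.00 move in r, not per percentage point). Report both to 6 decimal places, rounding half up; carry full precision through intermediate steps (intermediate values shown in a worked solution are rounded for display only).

price = 29.709096
ρ = 165.913186

σ√T = 0.2775·√2.4934 = 0.438186
d₁ = (ln(S/K) + (r+σ²/2)T) / (σ√T) = (ln(152.71/152.35) + (0.019+0.2775²/2)·2.4934) / 0.438186 = (0.002360 + 0.143378) / 0.438186 = 0.332595
d₂ = d₁ − σ√T = 0.332595 − 0.438186 = -0.105592
e^{−rT} = e^{−0.019·2.4934} = 0.953730
N(d₁) = 0.630280,  N(d₂) = 0.457953
Call price V = S·N(d₁) − K·e^{−rT}·N(d₂) = 96.250038 − 66.540943 = 29.709096
ρ = K·T·e^{−rT}·N(d₂) = 165.913186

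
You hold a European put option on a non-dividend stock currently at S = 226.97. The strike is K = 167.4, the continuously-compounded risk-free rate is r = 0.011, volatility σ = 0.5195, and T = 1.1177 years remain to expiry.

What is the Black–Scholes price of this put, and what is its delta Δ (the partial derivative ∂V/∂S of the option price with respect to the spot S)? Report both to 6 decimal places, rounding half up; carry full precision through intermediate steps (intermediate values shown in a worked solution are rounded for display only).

σ√T = 0.5195·√1.1177 = 0.549222
d₁ = (ln(S/K) + (r+σ²/2)T) / (σ√T) = (ln(226.97/167.4) + (0.011+0.5195²/2)·1.1177) / 0.549222 = (0.304432 + 0.163117) / 0.549222 = 0.851293
d₂ = d₁ − σ√T = 0.851293 − 0.549222 = 0.302070
e^{−rT} = e^{−0.011·1.1177} = 0.987781
N(−d₁) = 0.197303,  N(−d₂) = 0.381299
Put price V = K·e^{−rT}·N(−d₂) − S·N(−d₁) = 63.049525 − 44.781948 = 18.267577
Δ = −N(−d₁) = -0.197303

price = 18.267577
Δ = -0.197303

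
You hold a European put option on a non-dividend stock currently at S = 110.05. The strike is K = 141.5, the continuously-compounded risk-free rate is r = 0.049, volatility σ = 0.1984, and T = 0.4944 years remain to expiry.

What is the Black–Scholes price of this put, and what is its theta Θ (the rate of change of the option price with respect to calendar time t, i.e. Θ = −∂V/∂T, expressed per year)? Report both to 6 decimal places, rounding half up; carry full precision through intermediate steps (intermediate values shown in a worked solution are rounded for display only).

σ√T = 0.1984·√0.4944 = 0.139502
d₁ = (ln(S/K) + (r+σ²/2)T) / (σ√T) = (ln(110.05/141.5) + (0.049+0.1984²/2)·0.4944) / 0.139502 = (-0.251365 + 0.033956) / 0.139502 = -1.558463
d₂ = d₁ − σ√T = -1.558463 − 0.139502 = -1.697965
e^{−rT} = e^{−0.049·0.4944} = 0.976065
N(−d₁) = 0.940438,  N(−d₂) = 0.955243
Put price V = K·e^{−rT}·N(−d₂) − S·N(−d₁) = 131.931702 − 103.495223 = 28.436480
φ(d₁) = (1/√(2π))·e^{−d₁²/2} = 0.118441
Θ = −S·φ(d₁)·σ/(2√T) + r·K·e^{−rT}·N(−d₂) = −1.838925 + 6.464653 = 4.625728

price = 28.436480
Θ = 4.625728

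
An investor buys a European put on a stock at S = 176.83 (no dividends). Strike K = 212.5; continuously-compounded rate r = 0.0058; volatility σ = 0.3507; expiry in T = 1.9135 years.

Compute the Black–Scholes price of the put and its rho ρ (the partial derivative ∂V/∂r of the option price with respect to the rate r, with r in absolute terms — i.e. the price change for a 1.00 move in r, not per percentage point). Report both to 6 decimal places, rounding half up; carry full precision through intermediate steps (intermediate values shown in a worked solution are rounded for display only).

price = 56.017772
ρ = -291.638962

σ√T = 0.3507·√1.9135 = 0.485121
d₁ = (ln(S/K) + (r+σ²/2)T) / (σ√T) = (ln(176.83/212.5) + (0.0058+0.3507²/2)·1.9135) / 0.485121 = (-0.183753 + 0.128769) / 0.485121 = -0.113340
d₂ = d₁ − σ√T = -0.113340 − 0.485121 = -0.598461
e^{−rT} = e^{−0.0058·1.9135} = 0.988963
N(−d₁) = 0.545120,  N(−d₂) = 0.725234
Put price V = K·e^{−rT}·N(−d₂) − S·N(−d₁) = 152.411269 − 96.393497 = 56.017772
ρ = −K·T·e^{−rT}·N(−d₂) = -291.638962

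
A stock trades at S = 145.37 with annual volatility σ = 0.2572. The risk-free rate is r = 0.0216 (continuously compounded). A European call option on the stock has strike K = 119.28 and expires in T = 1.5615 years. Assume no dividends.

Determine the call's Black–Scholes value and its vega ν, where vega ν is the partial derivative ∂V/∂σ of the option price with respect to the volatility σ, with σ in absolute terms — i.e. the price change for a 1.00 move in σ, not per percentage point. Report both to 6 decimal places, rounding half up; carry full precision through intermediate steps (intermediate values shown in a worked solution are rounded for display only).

price = 35.746908
ν = 49.155710

σ√T = 0.2572·√1.5615 = 0.321397
d₁ = (ln(S/K) + (r+σ²/2)T) / (σ√T) = (ln(145.37/119.28) + (0.0216+0.2572²/2)·1.5615) / 0.321397 = (0.197809 + 0.085376) / 0.321397 = 0.881106
d₂ = d₁ − σ√T = 0.881106 − 0.321397 = 0.559709
e^{−rT} = e^{−0.0216·1.5615} = 0.966834
N(d₁) = 0.810870,  N(d₂) = 0.712161
Call price V = S·N(d₁) − K·e^{−rT}·N(d₂) = 117.876149 − 82.129240 = 35.746908
φ(d₁) = (1/√(2π))·e^{−d₁²/2} = 0.270600
ν = S·φ(d₁)·√T = 49.155710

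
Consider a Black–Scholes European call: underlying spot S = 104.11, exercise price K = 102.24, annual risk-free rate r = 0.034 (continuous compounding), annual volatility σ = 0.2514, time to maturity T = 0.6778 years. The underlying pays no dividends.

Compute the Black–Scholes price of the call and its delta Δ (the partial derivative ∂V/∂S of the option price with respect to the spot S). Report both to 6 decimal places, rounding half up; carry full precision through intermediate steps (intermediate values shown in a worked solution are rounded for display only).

σ√T = 0.2514·√0.6778 = 0.206974
d₁ = (ln(S/K) + (r+σ²/2)T) / (σ√T) = (ln(104.11/102.24) + (0.034+0.2514²/2)·0.6778) / 0.206974 = (0.018125 + 0.044464) / 0.206974 = 0.302402
d₂ = d₁ − σ√T = 0.302402 − 0.206974 = 0.095428
e^{−rT} = e^{−0.034·0.6778} = 0.977218
N(d₁) = 0.618827,  N(d₂) = 0.538013
Call price V = S·N(d₁) − K·e^{−rT}·N(d₂) = 64.426098 − 53.753260 = 10.672838
Δ = N(d₁) = 0.618827

price = 10.672838
Δ = 0.618827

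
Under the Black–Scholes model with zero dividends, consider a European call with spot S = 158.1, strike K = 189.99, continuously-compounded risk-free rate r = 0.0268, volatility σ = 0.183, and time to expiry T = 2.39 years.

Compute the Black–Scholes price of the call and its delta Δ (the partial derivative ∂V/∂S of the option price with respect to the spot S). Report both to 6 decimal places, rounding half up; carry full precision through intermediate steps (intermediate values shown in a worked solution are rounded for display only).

price = 10.518619
Δ = 0.389119

σ√T = 0.183·√2.39 = 0.282911
d₁ = (ln(S/K) + (r+σ²/2)T) / (σ√T) = (ln(158.1/189.99) + (0.0268+0.183²/2)·2.39) / 0.282911 = (-0.183744 + 0.104071) / 0.282911 = -0.281616
d₂ = d₁ − σ√T = -0.281616 − 0.282911 = -0.564527
e^{−rT} = e^{−0.0268·2.39} = 0.937956
N(d₁) = 0.389119,  N(d₂) = 0.286198
Call price V = S·N(d₁) − K·e^{−rT}·N(d₂) = 61.519703 − 51.001085 = 10.518619
Δ = N(d₁) = 0.389119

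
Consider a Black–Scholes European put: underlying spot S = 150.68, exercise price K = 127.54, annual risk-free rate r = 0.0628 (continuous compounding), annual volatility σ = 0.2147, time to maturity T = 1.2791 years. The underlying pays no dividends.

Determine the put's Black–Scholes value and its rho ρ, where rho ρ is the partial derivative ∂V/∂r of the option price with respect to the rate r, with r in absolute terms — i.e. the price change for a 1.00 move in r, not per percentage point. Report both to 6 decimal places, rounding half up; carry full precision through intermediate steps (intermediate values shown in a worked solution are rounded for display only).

σ√T = 0.2147·√1.2791 = 0.242820
d₁ = (ln(S/K) + (r+σ²/2)T) / (σ√T) = (ln(150.68/127.54) + (0.0628+0.2147²/2)·1.2791) / 0.242820 = (0.166728 + 0.109808) / 0.242820 = 1.138855
d₂ = d₁ − σ√T = 1.138855 − 0.242820 = 0.896035
e^{−rT} = e^{−0.0628·1.2791} = 0.922814
N(−d₁) = 0.127382,  N(−d₂) = 0.185117
Put price V = K·e^{−rT}·N(−d₂) − S·N(−d₁) = 21.787490 − 19.193904 = 2.593586
ρ = −K·T·e^{−rT}·N(−d₂) = -27.868378

price = 2.593586
ρ = -27.868378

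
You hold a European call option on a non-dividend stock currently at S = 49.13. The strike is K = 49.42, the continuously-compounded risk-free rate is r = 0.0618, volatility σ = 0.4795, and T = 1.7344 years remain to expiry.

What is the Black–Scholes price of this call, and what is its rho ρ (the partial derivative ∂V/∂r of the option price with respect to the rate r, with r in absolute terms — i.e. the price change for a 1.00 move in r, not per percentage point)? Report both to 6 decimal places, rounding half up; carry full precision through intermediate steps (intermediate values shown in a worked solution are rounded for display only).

price = 14.098389
ρ = 33.748574

σ√T = 0.4795·√1.7344 = 0.631485
d₁ = (ln(S/K) + (r+σ²/2)T) / (σ√T) = (ln(49.13/49.42) + (0.0618+0.4795²/2)·1.7344) / 0.631485 = (-0.005885 + 0.306573) / 0.631485 = 0.476159
d₂ = d₁ − σ√T = 0.476159 − 0.631485 = -0.155326
e^{−rT} = e^{−0.0618·1.7344} = 0.898359
N(d₁) = 0.683019,  N(d₂) = 0.438282
Call price V = S·N(d₁) − K·e^{−rT}·N(d₂) = 33.556745 − 19.458357 = 14.098389
ρ = K·T·e^{−rT}·N(d₂) = 33.748574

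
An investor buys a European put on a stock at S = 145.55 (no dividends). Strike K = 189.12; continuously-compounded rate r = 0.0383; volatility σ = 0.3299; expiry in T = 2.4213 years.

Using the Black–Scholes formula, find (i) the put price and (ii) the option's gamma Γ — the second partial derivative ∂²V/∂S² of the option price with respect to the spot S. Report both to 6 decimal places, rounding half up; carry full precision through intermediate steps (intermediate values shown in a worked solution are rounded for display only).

price = 47.299558
Γ = 0.005325

σ√T = 0.3299·√2.4213 = 0.513342
d₁ = (ln(S/K) + (r+σ²/2)T) / (σ√T) = (ln(145.55/189.12) + (0.0383+0.3299²/2)·2.4213) / 0.513342 = (-0.261862 + 0.224496) / 0.513342 = -0.072790
d₂ = d₁ − σ√T = -0.072790 − 0.513342 = -0.586132
e^{−rT} = e^{−0.0383·2.4213} = 0.911434
N(−d₁) = 0.529014,  N(−d₂) = 0.721107
Put price V = K·e^{−rT}·N(−d₂) − S·N(−d₁) = 124.297482 − 76.997924 = 47.299558
φ(d₁) = (1/√(2π))·e^{−d₁²/2} = 0.397887
Γ = φ(d₁) / (S·σ·√T) = 0.005325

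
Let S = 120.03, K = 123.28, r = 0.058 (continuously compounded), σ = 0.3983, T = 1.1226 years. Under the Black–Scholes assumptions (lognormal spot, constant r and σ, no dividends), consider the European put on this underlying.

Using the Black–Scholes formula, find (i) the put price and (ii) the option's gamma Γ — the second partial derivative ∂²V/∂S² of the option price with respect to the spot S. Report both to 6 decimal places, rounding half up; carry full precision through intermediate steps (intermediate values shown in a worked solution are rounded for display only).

σ√T = 0.3983·√1.1226 = 0.422010
d₁ = (ln(S/K) + (r+σ²/2)T) / (σ√T) = (ln(120.03/123.28) + (0.058+0.3983²/2)·1.1226) / 0.422010 = (-0.026716 + 0.154157) / 0.422010 = 0.301985
d₂ = d₁ − σ√T = 0.301985 − 0.422010 = -0.120025
e^{−rT} = e^{−0.058·1.1226} = 0.936964
N(−d₁) = 0.381332,  N(−d₂) = 0.547768
Put price V = K·e^{−rT}·N(−d₂) − S·N(−d₁) = 63.272124 − 45.771265 = 17.500859
φ(d₁) = (1/√(2π))·e^{−d₁²/2} = 0.381160
Γ = φ(d₁) / (S·σ·√T) = 0.007525

price = 17.500859
Γ = 0.007525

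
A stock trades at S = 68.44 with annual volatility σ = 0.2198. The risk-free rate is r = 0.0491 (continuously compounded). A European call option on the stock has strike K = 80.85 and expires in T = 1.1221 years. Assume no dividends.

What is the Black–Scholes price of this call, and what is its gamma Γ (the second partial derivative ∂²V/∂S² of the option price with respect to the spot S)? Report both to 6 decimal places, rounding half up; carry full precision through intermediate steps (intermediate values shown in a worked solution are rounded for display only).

σ√T = 0.2198·√1.1221 = 0.232832
d₁ = (ln(S/K) + (r+σ²/2)T) / (σ√T) = (ln(68.44/80.85) + (0.0491+0.2198²/2)·1.1221) / 0.232832 = (-0.166638 + 0.082201) / 0.232832 = -0.362654
d₂ = d₁ − σ√T = -0.362654 − 0.232832 = -0.595486
e^{−rT} = e^{−0.0491·1.1221} = 0.946395
N(d₁) = 0.358432,  N(d₂) = 0.275759
Call price V = S·N(d₁) − K·e^{−rT}·N(d₂) = 24.531070 − 21.100009 = 3.431062
φ(d₁) = (1/√(2π))·e^{−d₁²/2} = 0.373552
Γ = φ(d₁) / (S·σ·√T) = 0.023442

price = 3.431062
Γ = 0.023442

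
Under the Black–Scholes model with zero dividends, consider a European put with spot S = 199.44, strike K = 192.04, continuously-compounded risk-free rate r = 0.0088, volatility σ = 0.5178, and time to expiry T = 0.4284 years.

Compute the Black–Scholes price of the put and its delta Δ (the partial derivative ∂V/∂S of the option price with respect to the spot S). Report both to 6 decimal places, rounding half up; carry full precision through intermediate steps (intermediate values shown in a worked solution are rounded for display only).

price = 22.424928
Δ = -0.385089

σ√T = 0.5178·√0.4284 = 0.338912
d₁ = (ln(S/K) + (r+σ²/2)T) / (σ√T) = (ln(199.44/192.04) + (0.0088+0.5178²/2)·0.4284) / 0.338912 = (0.037810 + 0.061201) / 0.338912 = 0.292142
d₂ = d₁ − σ√T = 0.292142 − 0.338912 = -0.046770
e^{−rT} = e^{−0.0088·0.4284} = 0.996237
N(−d₁) = 0.385089,  N(−d₂) = 0.518652
Put price V = K·e^{−rT}·N(−d₂) − S·N(−d₁) = 99.227104 − 76.802176 = 22.424928
Δ = −N(−d₁) = -0.385089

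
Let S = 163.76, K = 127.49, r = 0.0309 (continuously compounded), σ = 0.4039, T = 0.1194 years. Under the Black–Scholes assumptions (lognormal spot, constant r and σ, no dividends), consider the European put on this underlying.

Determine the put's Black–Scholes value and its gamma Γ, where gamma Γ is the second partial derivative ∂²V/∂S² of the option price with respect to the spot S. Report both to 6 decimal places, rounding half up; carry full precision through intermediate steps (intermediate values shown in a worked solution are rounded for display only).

price = 0.272465
Γ = 0.002925

σ√T = 0.4039·√0.1194 = 0.139565
d₁ = (ln(S/K) + (r+σ²/2)T) / (σ√T) = (ln(163.76/127.49) + (0.0309+0.4039²/2)·0.1194) / 0.139565 = (0.250364 + 0.013429) / 0.139565 = 1.890108
d₂ = d₁ − σ√T = 1.890108 − 0.139565 = 1.750543
e^{−rT} = e^{−0.0309·0.1194} = 0.996317
N(−d₁) = 0.029372,  N(−d₂) = 0.040012
Put price V = K·e^{−rT}·N(−d₂) − S·N(−d₁) = 5.082382 − 4.809917 = 0.272465
φ(d₁) = (1/√(2π))·e^{−d₁²/2} = 0.066857
Γ = φ(d₁) / (S·σ·√T) = 0.002925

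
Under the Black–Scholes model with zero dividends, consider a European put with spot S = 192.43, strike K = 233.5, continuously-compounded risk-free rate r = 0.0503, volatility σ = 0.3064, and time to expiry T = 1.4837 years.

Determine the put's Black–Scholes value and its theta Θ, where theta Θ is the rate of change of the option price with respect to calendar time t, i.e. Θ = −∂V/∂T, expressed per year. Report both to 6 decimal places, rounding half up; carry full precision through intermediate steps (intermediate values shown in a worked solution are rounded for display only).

price = 43.924071
Θ = -2.015617

σ√T = 0.3064·√1.4837 = 0.373217
d₁ = (ln(S/K) + (r+σ²/2)T) / (σ√T) = (ln(192.43/233.5) + (0.0503+0.3064²/2)·1.4837) / 0.373217 = (-0.193450 + 0.144276) / 0.373217 = -0.131757
d₂ = d₁ − σ√T = -0.131757 − 0.373217 = -0.504974
e^{−rT} = e^{−0.0503·1.4837} = 0.928087
N(−d₁) = 0.552412,  N(−d₂) = 0.693212
Put price V = K·e^{−rT}·N(−d₂) − S·N(−d₁) = 150.224650 − 106.300579 = 43.924071
φ(d₁) = (1/√(2π))·e^{−d₁²/2} = 0.395494
Θ = −S·φ(d₁)·σ/(2√T) + r·K·e^{−rT}·N(−d₂) = −9.571917 + 7.556300 = -2.015617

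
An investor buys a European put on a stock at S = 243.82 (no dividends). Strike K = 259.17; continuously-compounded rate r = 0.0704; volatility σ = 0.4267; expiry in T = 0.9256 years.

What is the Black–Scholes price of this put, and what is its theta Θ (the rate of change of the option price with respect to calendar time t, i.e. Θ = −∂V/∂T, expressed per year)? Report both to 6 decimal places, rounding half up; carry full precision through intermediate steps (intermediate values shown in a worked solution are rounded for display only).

σ√T = 0.4267·√0.9256 = 0.410520
d₁ = (ln(S/K) + (r+σ²/2)T) / (σ√T) = (ln(243.82/259.17) + (0.0704+0.4267²/2)·0.9256) / 0.410520 = (-0.061054 + 0.149426) / 0.410520 = 0.215267
d₂ = d₁ − σ√T = 0.215267 − 0.410520 = -0.195253
e^{−rT} = e^{−0.0704·0.9256} = 0.936915
N(−d₁) = 0.414779,  N(−d₂) = 0.577402
Put price V = K·e^{−rT}·N(−d₂) − S·N(−d₁) = 140.205060 − 101.131511 = 39.073548
φ(d₁) = (1/√(2π))·e^{−d₁²/2} = 0.389805
Θ = −S·φ(d₁)·σ/(2√T) + r·K·e^{−rT}·N(−d₂) = −21.076464 + 9.870436 = -11.206027

price = 39.073548
Θ = -11.206027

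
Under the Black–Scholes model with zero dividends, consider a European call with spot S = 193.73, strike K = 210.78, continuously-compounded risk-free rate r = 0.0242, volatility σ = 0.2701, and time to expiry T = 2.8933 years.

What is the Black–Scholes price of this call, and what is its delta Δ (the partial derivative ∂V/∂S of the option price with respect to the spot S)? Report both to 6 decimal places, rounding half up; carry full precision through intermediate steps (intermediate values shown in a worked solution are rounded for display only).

price = 34.071090
Δ = 0.578682

σ√T = 0.2701·√2.8933 = 0.459432
d₁ = (ln(S/K) + (r+σ²/2)T) / (σ√T) = (ln(193.73/210.78) + (0.0242+0.2701²/2)·2.8933) / 0.459432 = (-0.084349 + 0.175557) / 0.459432 = 0.198522
d₂ = d₁ − σ√T = 0.198522 − 0.459432 = -0.260910
e^{−rT} = e^{−0.0242·2.8933} = 0.932377
N(d₁) = 0.578682,  N(d₂) = 0.397081
Call price V = S·N(d₁) − K·e^{−rT}·N(d₂) = 112.107983 − 78.036893 = 34.071090
Δ = N(d₁) = 0.578682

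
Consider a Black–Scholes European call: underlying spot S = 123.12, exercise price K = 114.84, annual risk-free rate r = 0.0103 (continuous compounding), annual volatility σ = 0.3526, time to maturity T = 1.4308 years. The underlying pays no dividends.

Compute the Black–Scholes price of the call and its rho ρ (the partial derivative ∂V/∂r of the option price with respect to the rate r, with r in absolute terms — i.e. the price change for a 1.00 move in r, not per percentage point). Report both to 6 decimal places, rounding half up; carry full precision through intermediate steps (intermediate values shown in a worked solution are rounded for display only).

σ√T = 0.3526·√1.4308 = 0.421766
d₁ = (ln(S/K) + (r+σ²/2)T) / (σ√T) = (ln(123.12/114.84) + (0.0103+0.3526²/2)·1.4308) / 0.421766 = (0.069620 + 0.103681) / 0.421766 = 0.410892
d₂ = d₁ − σ√T = 0.410892 − 0.421766 = -0.010874
e^{−rT} = e^{−0.0103·1.4308} = 0.985371
N(d₁) = 0.659424,  N(d₂) = 0.495662
Call price V = S·N(d₁) − K·e^{−rT}·N(d₂) = 81.188287 − 56.089081 = 25.099206
ρ = K·T·e^{−rT}·N(d₂) = 80.252257

price = 25.099206
ρ = 80.252257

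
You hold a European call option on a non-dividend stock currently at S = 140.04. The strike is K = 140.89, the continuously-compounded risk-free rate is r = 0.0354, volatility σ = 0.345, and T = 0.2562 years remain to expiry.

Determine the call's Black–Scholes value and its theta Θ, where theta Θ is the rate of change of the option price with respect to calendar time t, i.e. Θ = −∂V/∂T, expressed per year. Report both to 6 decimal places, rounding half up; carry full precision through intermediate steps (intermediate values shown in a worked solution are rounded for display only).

σ√T = 0.345·√0.2562 = 0.174626
d₁ = (ln(S/K) + (r+σ²/2)T) / (σ√T) = (ln(140.04/140.89) + (0.0354+0.345²/2)·0.2562) / 0.174626 = (-0.006051 + 0.024317) / 0.174626 = 0.104596
d₂ = d₁ − σ√T = 0.104596 − 0.174626 = -0.070030
e^{−rT} = e^{−0.0354·0.2562} = 0.990972
N(d₁) = 0.541652,  N(d₂) = 0.472085
Call price V = S·N(d₁) − K·e^{−rT}·N(d₂) = 75.852939 − 65.911564 = 9.941375
φ(d₁) = (1/√(2π))·e^{−d₁²/2} = 0.396766
Θ = −S·φ(d₁)·σ/(2√T) − r·K·e^{−rT}·N(d₂) = −18.935903 − 2.333269 = -21.269173

price = 9.941375
Θ = -21.269173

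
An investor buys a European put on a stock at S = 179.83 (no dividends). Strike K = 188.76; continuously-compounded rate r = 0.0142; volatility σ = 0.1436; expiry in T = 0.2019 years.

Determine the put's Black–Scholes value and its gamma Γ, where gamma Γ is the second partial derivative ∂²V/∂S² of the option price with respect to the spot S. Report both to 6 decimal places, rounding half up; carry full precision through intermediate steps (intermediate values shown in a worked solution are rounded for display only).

σ√T = 0.1436·√0.2019 = 0.064524
d₁ = (ln(S/K) + (r+σ²/2)T) / (σ√T) = (ln(179.83/188.76) + (0.0142+0.1436²/2)·0.2019) / 0.064524 = (-0.048464 + 0.004949) / 0.064524 = -0.674410
d₂ = d₁ − σ√T = -0.674410 − 0.064524 = -0.738934
e^{−rT} = e^{−0.0142·0.2019} = 0.997137
N(−d₁) = 0.749975,  N(−d₂) = 0.770026
Put price V = K·e^{−rT}·N(−d₂) − S·N(−d₁) = 144.934067 − 134.867923 = 10.066144
φ(d₁) = (1/√(2π))·e^{−d₁²/2} = 0.317794
Γ = φ(d₁) / (S·σ·√T) = 0.027388

price = 10.066144
Γ = 0.027388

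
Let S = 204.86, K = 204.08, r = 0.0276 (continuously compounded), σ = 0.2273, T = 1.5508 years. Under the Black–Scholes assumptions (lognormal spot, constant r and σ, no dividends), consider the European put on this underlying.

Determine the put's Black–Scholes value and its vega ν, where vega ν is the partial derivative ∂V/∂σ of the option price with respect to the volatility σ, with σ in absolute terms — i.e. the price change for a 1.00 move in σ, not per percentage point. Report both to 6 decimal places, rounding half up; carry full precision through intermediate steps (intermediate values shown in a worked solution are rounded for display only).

σ√T = 0.2273·√1.5508 = 0.283059
d₁ = (ln(S/K) + (r+σ²/2)T) / (σ√T) = (ln(204.86/204.08) + (0.0276+0.2273²/2)·1.5508) / 0.283059 = (0.003815 + 0.082863) / 0.283059 = 0.306219
d₂ = d₁ − σ√T = 0.306219 − 0.283059 = 0.023160
e^{−rT} = e^{−0.0276·1.5508} = 0.958101
N(−d₁) = 0.379719,  N(−d₂) = 0.490761
Put price V = K·e^{−rT}·N(−d₂) − S·N(−d₁) = 95.958220 − 77.789232 = 18.168988
φ(d₁) = (1/√(2π))·e^{−d₁²/2} = 0.380670
ν = S·φ(d₁)·√T = 97.114310

price = 18.168988
ν = 97.114310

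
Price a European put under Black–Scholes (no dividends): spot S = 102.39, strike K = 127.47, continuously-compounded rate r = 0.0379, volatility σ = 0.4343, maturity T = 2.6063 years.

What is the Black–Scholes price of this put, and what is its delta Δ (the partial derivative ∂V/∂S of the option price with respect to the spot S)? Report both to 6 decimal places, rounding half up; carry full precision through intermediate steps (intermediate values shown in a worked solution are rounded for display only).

σ√T = 0.4343·√2.6063 = 0.701136
d₁ = (ln(S/K) + (r+σ²/2)T) / (σ√T) = (ln(102.39/127.47) + (0.0379+0.4343²/2)·2.6063) / 0.701136 = (-0.219092 + 0.344574) / 0.701136 = 0.178970
d₂ = d₁ − σ√T = 0.178970 − 0.701136 = -0.522165
e^{−rT} = e^{−0.0379·2.6063} = 0.905943
N(−d₁) = 0.428981,  N(−d₂) = 0.699222
Put price V = K·e^{−rT}·N(−d₂) − S·N(−d₁) = 80.746604 − 43.923320 = 36.823284
Δ = −N(−d₁) = -0.428981

price = 36.823284
Δ = -0.428981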